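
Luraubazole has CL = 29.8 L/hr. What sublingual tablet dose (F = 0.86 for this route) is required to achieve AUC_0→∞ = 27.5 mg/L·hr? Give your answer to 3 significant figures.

Dose = 953 mg

Dose = CL × AUC_0→∞ / F
     = 29.8 × 27.5 / 0.86 = 952.907 mg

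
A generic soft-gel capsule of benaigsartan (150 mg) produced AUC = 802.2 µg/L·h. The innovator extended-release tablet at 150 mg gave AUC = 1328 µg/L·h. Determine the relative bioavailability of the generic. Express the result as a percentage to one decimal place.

F_rel = (AUC_test/D_test) / (AUC_ref/D_ref)
      = (802.2/150) / (1328/150)
      = 5.348 / 8.85333 = 0.6041 = 60.41%

F_rel = 60.4%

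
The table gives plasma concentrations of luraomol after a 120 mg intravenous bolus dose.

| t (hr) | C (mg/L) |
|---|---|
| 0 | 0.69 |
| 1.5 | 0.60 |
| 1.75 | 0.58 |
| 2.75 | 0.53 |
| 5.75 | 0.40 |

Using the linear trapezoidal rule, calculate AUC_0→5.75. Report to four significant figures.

AUC = 3.065 mg/L·hr

Trapezoidal AUC_0→5.75:
  [0→1.5]: (0.69+0.60)/2 × 1.5 = 0.9675
  [1.5→1.75]: (0.60+0.58)/2 × 0.25 = 0.1475
  [1.75→2.75]: (0.58+0.53)/2 × 1 = 0.555
  [2.75→5.75]: (0.53+0.40)/2 × 3 = 1.395
  Sum = 3.065 mg/L·hr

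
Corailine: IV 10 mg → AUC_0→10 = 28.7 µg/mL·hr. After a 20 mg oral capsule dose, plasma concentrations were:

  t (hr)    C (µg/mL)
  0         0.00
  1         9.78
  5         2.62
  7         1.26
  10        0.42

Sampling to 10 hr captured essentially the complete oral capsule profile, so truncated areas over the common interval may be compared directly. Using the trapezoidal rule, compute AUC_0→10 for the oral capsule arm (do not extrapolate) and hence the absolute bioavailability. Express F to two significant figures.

Trapezoidal AUC_0→10 (oral capsule):
  [0→1]: (0.00+9.78)/2 × 1 = 4.89
  [1→5]: (9.78+2.62)/2 × 4 = 24.8
  [5→7]: (2.62+1.26)/2 × 2 = 3.88
  [7→10]: (1.26+0.42)/2 × 3 = 2.52
  Sum = 36.09 µg/mL·hr
F = (AUC_ev/D_ev)/(AUC_iv/D_iv) = (36.09/20)/(28.7/10) = 1.8045/2.87 = 0.6287

F = 0.63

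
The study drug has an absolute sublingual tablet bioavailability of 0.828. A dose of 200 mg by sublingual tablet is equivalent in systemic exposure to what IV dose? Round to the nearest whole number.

D_iv = 166 mg

Systemic exposure from an extravascular dose = F × D_ev, so the equivalent IV dose is F × D_ev.
D_iv = F × D_ev = 0.828 × 200 = 165.6 mg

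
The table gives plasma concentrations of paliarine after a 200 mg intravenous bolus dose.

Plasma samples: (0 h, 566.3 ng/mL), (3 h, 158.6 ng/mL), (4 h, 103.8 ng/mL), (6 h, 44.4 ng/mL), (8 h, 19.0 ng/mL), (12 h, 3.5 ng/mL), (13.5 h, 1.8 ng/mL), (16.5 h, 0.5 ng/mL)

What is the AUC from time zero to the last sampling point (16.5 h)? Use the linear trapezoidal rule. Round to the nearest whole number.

AUC = 1483 ng/mL·h

Trapezoidal AUC_0→16.5:
  [0→3]: (566.3+158.6)/2 × 3 = 1087.35
  [3→4]: (158.6+103.8)/2 × 1 = 131.2
  [4→6]: (103.8+44.4)/2 × 2 = 148.2
  [6→8]: (44.4+19.0)/2 × 2 = 63.4
  [8→12]: (19.0+3.5)/2 × 4 = 45.0
  [12→13.5]: (3.5+1.8)/2 × 1.5 = 3.975
  [13.5→16.5]: (1.8+0.5)/2 × 3 = 3.45
  Sum = 1482.575 ng/mL·h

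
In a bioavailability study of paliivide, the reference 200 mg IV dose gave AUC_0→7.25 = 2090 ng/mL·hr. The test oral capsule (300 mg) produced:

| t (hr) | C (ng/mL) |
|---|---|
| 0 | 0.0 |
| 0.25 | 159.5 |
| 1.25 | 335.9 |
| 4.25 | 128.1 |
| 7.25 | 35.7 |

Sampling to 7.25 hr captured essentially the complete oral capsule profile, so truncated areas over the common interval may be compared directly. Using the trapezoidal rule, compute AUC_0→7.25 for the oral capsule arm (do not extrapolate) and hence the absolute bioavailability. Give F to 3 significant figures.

Trapezoidal AUC_0→7.25 (oral capsule):
  [0→0.25]: (0.0+159.5)/2 × 0.25 = 19.9375
  [0.25→1.25]: (159.5+335.9)/2 × 1 = 247.7
  [1.25→4.25]: (335.9+128.1)/2 × 3 = 696.0
  [4.25→7.25]: (128.1+35.7)/2 × 3 = 245.7
  Sum = 1209.3375 ng/mL·hr
F = (AUC_ev/D_ev)/(AUC_iv/D_iv) = (1209.3375/300)/(2090/200) = 4.031125/10.45 = 0.3858

F = 0.386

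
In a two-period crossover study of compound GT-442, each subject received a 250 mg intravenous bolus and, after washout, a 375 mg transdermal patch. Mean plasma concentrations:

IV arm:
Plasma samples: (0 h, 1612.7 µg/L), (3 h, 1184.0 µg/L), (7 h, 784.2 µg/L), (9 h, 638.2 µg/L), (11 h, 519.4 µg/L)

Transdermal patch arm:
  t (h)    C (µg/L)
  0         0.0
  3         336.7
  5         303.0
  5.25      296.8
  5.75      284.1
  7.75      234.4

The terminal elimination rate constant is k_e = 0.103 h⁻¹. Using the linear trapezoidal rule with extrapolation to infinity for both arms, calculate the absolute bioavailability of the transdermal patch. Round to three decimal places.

F = 0.176

Trapezoidal AUC_0→11 (IV):
  [0→3]: (1612.7+1184.0)/2 × 3 = 4195.05
  [3→7]: (1184.0+784.2)/2 × 4 = 3936.4
  [7→9]: (784.2+638.2)/2 × 2 = 1422.4
  [9→11]: (638.2+519.4)/2 × 2 = 1157.6
  Sum = 10711.45 µg/L·h
IV tail: 519.4/0.103 = 5042.718; AUC_iv,0→∞ = 10711.45 + 5042.718 = 15754.168 µg/L·h
Trapezoidal AUC_0→7.75 (transdermal patch):
  [0→3]: (0.0+336.7)/2 × 3 = 505.05
  [3→5]: (336.7+303.0)/2 × 2 = 639.7
  [5→5.25]: (303.0+296.8)/2 × 0.25 = 74.975
  [5.25→5.75]: (296.8+284.1)/2 × 0.5 = 145.225
  [5.75→7.75]: (284.1+234.4)/2 × 2 = 518.5
  Sum = 1883.45 µg/L·h
transdermal patch tail: 234.4/0.103 = 2275.728; AUC_ev,0→∞ = 1883.45 + 2275.728 = 4159.178 µg/L·h
F = (AUC_ev/D_ev)/(AUC_iv/D_iv) = (4159.178/375)/(15754.168/250) = 11.0911/63.016672 = 0.1760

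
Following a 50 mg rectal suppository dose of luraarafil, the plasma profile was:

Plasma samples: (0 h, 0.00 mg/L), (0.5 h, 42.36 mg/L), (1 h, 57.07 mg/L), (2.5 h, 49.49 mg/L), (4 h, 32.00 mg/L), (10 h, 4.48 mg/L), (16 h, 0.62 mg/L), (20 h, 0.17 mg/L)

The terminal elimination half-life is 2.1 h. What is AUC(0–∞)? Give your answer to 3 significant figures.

AUC = 303 mg/L·h

Trapezoidal AUC_0→20:
  [0→0.5]: (0.00+42.36)/2 × 0.5 = 10.59
  [0.5→1]: (42.36+57.07)/2 × 0.5 = 24.8575
  [1→2.5]: (57.07+49.49)/2 × 1.5 = 79.92
  [2.5→4]: (49.49+32.00)/2 × 1.5 = 61.1175
  [4→10]: (32.00+4.48)/2 × 6 = 109.44
  [10→16]: (4.48+0.62)/2 × 6 = 15.3
  [16→20]: (0.62+0.17)/2 × 4 = 1.58
  Sum = 302.805 mg/L·h
k_e = ln2 / t½ = 0.693147 / 2.1 = 0.3301 h^-1
Extrapolated tail: C_last / k_e = 0.17 / 0.3301 = 0.515
AUC_0→∞ = 302.805 + 0.515 = 303.32 mg/L·h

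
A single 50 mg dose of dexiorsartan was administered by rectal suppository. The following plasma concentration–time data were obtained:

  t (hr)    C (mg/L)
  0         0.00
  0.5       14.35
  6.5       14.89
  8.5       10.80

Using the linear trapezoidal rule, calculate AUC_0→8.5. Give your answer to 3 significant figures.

Trapezoidal AUC_0→8.5:
  [0→0.5]: (0.00+14.35)/2 × 0.5 = 3.5875
  [0.5→6.5]: (14.35+14.89)/2 × 6 = 87.72
  [6.5→8.5]: (14.89+10.80)/2 × 2 = 25.69
  Sum = 116.9975 mg/L·hr

AUC = 117 mg/L·hr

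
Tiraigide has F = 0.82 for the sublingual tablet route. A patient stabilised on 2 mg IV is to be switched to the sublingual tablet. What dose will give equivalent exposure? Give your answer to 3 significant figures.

D_sublingual = 2.44 mg

For equal systemic exposure: F × D_ev = D_iv
D_ev = D_iv / F = 2 / 0.82 = 2.43902 mg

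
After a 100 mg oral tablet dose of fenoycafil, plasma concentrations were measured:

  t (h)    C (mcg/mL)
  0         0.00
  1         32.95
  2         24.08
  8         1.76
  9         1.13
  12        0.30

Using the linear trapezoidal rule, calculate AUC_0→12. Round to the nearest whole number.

AUC = 126 mcg/mL·h

Trapezoidal AUC_0→12:
  [0→1]: (0.00+32.95)/2 × 1 = 16.475
  [1→2]: (32.95+24.08)/2 × 1 = 28.515
  [2→8]: (24.08+1.76)/2 × 6 = 77.52
  [8→9]: (1.76+1.13)/2 × 1 = 1.445
  [9→12]: (1.13+0.30)/2 × 3 = 2.145
  Sum = 126.1 mcg/mL·h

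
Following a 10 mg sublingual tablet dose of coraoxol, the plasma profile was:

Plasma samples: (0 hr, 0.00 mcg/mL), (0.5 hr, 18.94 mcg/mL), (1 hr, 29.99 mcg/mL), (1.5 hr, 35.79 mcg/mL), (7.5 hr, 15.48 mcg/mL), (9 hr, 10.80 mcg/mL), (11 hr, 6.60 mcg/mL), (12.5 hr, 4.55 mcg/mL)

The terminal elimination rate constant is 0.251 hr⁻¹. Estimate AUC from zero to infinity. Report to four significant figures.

AUC = 250.8 mcg/mL·hr

Trapezoidal AUC_0→12.5:
  [0→0.5]: (0.00+18.94)/2 × 0.5 = 4.735
  [0.5→1]: (18.94+29.99)/2 × 0.5 = 12.2325
  [1→1.5]: (29.99+35.79)/2 × 0.5 = 16.445
  [1.5→7.5]: (35.79+15.48)/2 × 6 = 153.81
  [7.5→9]: (15.48+10.80)/2 × 1.5 = 19.71
  [9→11]: (10.80+6.60)/2 × 2 = 17.4
  [11→12.5]: (6.60+4.55)/2 × 1.5 = 8.3625
  Sum = 232.695 mcg/mL·hr
Extrapolated tail: C_last / k_e = 4.55 / 0.251 = 18.127
AUC_0→∞ = 232.695 + 18.127 = 250.822 mcg/mL·hr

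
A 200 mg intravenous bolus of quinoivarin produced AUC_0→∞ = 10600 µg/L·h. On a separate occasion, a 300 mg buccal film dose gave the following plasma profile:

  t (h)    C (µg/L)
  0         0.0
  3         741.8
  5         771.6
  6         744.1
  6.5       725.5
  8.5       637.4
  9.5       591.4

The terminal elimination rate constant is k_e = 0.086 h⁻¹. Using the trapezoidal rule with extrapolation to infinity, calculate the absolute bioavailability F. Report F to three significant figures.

F = 0.793

Trapezoidal AUC_0→9.5 (buccal film):
  [0→3]: (0.0+741.8)/2 × 3 = 1112.7
  [3→5]: (741.8+771.6)/2 × 2 = 1513.4
  [5→6]: (771.6+744.1)/2 × 1 = 757.85
  [6→6.5]: (744.1+725.5)/2 × 0.5 = 367.4
  [6.5→8.5]: (725.5+637.4)/2 × 2 = 1362.9
  [8.5→9.5]: (637.4+591.4)/2 × 1 = 614.4
  Sum = 5728.65 µg/L·h
Tail: C_last/k_e = 591.4/0.086 = 6876.744
AUC_0→∞ (buccal film) = 5728.65 + 6876.744 = 12605.394 µg/L·h
F = (AUC_ev/D_ev)/(AUC_iv/D_iv) = (12605.394/300)/(10600/200) = 42.01798/53 = 0.7928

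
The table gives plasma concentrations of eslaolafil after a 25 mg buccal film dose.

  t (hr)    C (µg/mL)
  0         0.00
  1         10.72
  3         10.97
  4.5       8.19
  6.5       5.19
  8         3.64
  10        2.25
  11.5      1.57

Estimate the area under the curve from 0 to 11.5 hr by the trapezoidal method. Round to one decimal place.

Trapezoidal AUC_0→11.5:
  [0→1]: (0.00+10.72)/2 × 1 = 5.36
  [1→3]: (10.72+10.97)/2 × 2 = 21.69
  [3→4.5]: (10.97+8.19)/2 × 1.5 = 14.37
  [4.5→6.5]: (8.19+5.19)/2 × 2 = 13.38
  [6.5→8]: (5.19+3.64)/2 × 1.5 = 6.6225
  [8→10]: (3.64+2.25)/2 × 2 = 5.89
  [10→11.5]: (2.25+1.57)/2 × 1.5 = 2.865
  Sum = 70.1775 µg/mL·hr

AUC = 70.2 µg/mL·hr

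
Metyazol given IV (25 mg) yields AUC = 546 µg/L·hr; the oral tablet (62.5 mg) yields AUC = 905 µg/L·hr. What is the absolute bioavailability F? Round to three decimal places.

F = 0.663

F = (AUC_ev / D_ev) / (AUC_iv / D_iv)
  = (905/62.5) / (546/25)
  = 14.48 / 21.84 = 0.6630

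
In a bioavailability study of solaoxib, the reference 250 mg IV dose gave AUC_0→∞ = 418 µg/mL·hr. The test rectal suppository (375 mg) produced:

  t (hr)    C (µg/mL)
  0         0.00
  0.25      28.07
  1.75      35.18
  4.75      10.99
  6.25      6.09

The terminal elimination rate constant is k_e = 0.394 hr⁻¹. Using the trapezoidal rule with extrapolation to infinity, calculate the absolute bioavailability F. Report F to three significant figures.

F = 0.237

Trapezoidal AUC_0→6.25 (rectal suppository):
  [0→0.25]: (0.00+28.07)/2 × 0.25 = 3.50875
  [0.25→1.75]: (28.07+35.18)/2 × 1.5 = 47.4375
  [1.75→4.75]: (35.18+10.99)/2 × 3 = 69.255
  [4.75→6.25]: (10.99+6.09)/2 × 1.5 = 12.81
  Sum = 133.01125 µg/mL·hr
Tail: C_last/k_e = 6.09/0.394 = 15.457
AUC_0→∞ (rectal suppository) = 133.01125 + 15.457 = 148.46825 µg/mL·hr
F = (AUC_ev/D_ev)/(AUC_iv/D_iv) = (148.46825/375)/(418/250) = 0.395915/1.672 = 0.2368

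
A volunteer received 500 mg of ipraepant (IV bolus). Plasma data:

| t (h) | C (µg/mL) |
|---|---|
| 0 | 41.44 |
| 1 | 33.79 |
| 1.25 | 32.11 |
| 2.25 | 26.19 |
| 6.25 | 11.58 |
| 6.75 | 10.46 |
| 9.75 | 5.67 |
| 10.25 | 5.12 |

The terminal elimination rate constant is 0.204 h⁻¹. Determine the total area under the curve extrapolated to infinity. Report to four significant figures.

AUC = 208.0 µg/mL·h

Trapezoidal AUC_0→10.25:
  [0→1]: (41.44+33.79)/2 × 1 = 37.615
  [1→1.25]: (33.79+32.11)/2 × 0.25 = 8.2375
  [1.25→2.25]: (32.11+26.19)/2 × 1 = 29.15
  [2.25→6.25]: (26.19+11.58)/2 × 4 = 75.54
  [6.25→6.75]: (11.58+10.46)/2 × 0.5 = 5.51
  [6.75→9.75]: (10.46+5.67)/2 × 3 = 24.195
  [9.75→10.25]: (5.67+5.12)/2 × 0.5 = 2.6975
  Sum = 182.945 µg/mL·h
Extrapolated tail: C_last / k_e = 5.12 / 0.204 = 25.098
AUC_0→∞ = 182.945 + 25.098 = 208.043 µg/mL·h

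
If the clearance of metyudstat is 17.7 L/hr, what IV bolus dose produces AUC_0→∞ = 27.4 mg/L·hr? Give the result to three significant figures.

Dose = 485 mg

Dose_iv = CL × AUC_0→∞
     = 17.7 × 27.4 = 484.98 mg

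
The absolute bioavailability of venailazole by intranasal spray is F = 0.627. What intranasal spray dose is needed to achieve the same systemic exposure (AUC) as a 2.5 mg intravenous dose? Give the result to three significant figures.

For equal systemic exposure: F × D_ev = D_iv
D_ev = D_iv / F = 2.5 / 0.627 = 3.98724 mg

D_intranasal = 3.99 mg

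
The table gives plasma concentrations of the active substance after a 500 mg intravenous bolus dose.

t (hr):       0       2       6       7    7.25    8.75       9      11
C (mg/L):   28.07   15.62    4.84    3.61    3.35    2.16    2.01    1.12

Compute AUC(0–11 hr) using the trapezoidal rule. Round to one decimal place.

Trapezoidal AUC_0→11:
  [0→2]: (28.07+15.62)/2 × 2 = 43.69
  [2→6]: (15.62+4.84)/2 × 4 = 40.92
  [6→7]: (4.84+3.61)/2 × 1 = 4.225
  [7→7.25]: (3.61+3.35)/2 × 0.25 = 0.87
  [7.25→8.75]: (3.35+2.16)/2 × 1.5 = 4.1325
  [8.75→9]: (2.16+2.01)/2 × 0.25 = 0.52125
  [9→11]: (2.01+1.12)/2 × 2 = 3.13
  Sum = 97.48875 mg/L·hr

AUC = 97.5 mg/L·hr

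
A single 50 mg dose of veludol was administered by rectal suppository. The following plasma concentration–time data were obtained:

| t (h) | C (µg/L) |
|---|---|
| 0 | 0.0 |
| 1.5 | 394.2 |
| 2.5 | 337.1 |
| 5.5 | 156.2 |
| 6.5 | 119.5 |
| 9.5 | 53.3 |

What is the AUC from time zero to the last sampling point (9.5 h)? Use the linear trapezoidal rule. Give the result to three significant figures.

Trapezoidal AUC_0→9.5:
  [0→1.5]: (0.0+394.2)/2 × 1.5 = 295.65
  [1.5→2.5]: (394.2+337.1)/2 × 1 = 365.65
  [2.5→5.5]: (337.1+156.2)/2 × 3 = 739.95
  [5.5→6.5]: (156.2+119.5)/2 × 1 = 137.85
  [6.5→9.5]: (119.5+53.3)/2 × 3 = 259.2
  Sum = 1798.3 µg/L·h

AUC = 1800 µg/L·h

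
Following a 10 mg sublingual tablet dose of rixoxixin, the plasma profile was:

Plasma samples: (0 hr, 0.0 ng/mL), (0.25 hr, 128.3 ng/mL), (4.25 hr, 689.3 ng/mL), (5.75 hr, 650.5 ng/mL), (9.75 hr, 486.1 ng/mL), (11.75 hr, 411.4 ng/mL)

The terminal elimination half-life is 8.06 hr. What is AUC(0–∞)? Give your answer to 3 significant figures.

Trapezoidal AUC_0→11.75:
  [0→0.25]: (0.0+128.3)/2 × 0.25 = 16.0375
  [0.25→4.25]: (128.3+689.3)/2 × 4 = 1635.2
  [4.25→5.75]: (689.3+650.5)/2 × 1.5 = 1004.85
  [5.75→9.75]: (650.5+486.1)/2 × 4 = 2273.2
  [9.75→11.75]: (486.1+411.4)/2 × 2 = 897.5
  Sum = 5826.7875 ng/mL·hr
k_e = ln2 / t½ = 0.693147 / 8.06 = 0.0860 hr^-1
Extrapolated tail: C_last / k_e = 411.4 / 0.086 = 4783.721
AUC_0→∞ = 5826.7875 + 4783.721 = 10610.5085 ng/mL·hr

AUC = 10600 ng/mL·hr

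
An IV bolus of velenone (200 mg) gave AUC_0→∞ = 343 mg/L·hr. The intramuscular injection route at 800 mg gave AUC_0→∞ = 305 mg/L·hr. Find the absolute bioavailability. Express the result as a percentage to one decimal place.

F = 22.2%

F = (AUC_ev / D_ev) / (AUC_iv / D_iv)
  = (305/800) / (343/200)
  = 0.38125 / 1.715 = 0.2223
  = 22.23%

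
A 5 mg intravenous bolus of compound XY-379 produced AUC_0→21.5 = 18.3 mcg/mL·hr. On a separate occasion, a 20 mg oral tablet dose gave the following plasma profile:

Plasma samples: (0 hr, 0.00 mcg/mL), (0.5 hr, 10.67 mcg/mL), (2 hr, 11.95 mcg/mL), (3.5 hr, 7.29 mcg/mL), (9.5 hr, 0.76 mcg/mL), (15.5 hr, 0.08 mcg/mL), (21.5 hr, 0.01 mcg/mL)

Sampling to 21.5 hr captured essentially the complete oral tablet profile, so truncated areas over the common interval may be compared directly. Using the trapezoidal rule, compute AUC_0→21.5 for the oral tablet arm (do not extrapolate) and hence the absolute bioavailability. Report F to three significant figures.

F = 0.833

Trapezoidal AUC_0→21.5 (oral tablet):
  [0→0.5]: (0.00+10.67)/2 × 0.5 = 2.6675
  [0.5→2]: (10.67+11.95)/2 × 1.5 = 16.965
  [2→3.5]: (11.95+7.29)/2 × 1.5 = 14.43
  [3.5→9.5]: (7.29+0.76)/2 × 6 = 24.15
  [9.5→15.5]: (0.76+0.08)/2 × 6 = 2.52
  [15.5→21.5]: (0.08+0.01)/2 × 6 = 0.27
  Sum = 61.0025 mcg/mL·hr
F = (AUC_ev/D_ev)/(AUC_iv/D_iv) = (61.0025/20)/(18.3/5) = 3.050125/3.66 = 0.8334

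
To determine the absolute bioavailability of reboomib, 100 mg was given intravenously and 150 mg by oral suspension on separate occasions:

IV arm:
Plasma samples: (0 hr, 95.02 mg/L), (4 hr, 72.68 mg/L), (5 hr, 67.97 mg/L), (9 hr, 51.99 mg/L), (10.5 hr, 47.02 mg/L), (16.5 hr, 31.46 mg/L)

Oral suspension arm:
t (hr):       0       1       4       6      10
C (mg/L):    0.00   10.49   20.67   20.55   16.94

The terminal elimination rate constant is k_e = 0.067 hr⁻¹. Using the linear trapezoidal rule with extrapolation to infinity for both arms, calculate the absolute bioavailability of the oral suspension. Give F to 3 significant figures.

Trapezoidal AUC_0→16.5 (IV):
  [0→4]: (95.02+72.68)/2 × 4 = 335.4
  [4→5]: (72.68+67.97)/2 × 1 = 70.325
  [5→9]: (67.97+51.99)/2 × 4 = 239.92
  [9→10.5]: (51.99+47.02)/2 × 1.5 = 74.2575
  [10.5→16.5]: (47.02+31.46)/2 × 6 = 235.44
  Sum = 955.3425 mg/L·hr
IV tail: 31.46/0.067 = 469.552; AUC_iv,0→∞ = 955.3425 + 469.552 = 1424.8945 mg/L·hr
Trapezoidal AUC_0→10 (oral suspension):
  [0→1]: (0.00+10.49)/2 × 1 = 5.245
  [1→4]: (10.49+20.67)/2 × 3 = 46.74
  [4→6]: (20.67+20.55)/2 × 2 = 41.22
  [6→10]: (20.55+16.94)/2 × 4 = 74.98
  Sum = 168.185 mg/L·hr
oral suspension tail: 16.94/0.067 = 252.836; AUC_ev,0→∞ = 168.185 + 252.836 = 421.021 mg/L·hr
F = (AUC_ev/D_ev)/(AUC_iv/D_iv) = (421.021/150)/(1424.8945/100) = 2.80681/14.248945 = 0.1970

F = 0.197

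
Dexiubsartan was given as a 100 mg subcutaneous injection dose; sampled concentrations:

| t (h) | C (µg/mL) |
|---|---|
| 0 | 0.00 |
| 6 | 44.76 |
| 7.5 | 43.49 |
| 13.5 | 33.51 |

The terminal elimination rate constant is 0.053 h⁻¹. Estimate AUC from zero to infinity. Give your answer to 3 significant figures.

AUC = 1060 µg/mL·h

Trapezoidal AUC_0→13.5:
  [0→6]: (0.00+44.76)/2 × 6 = 134.28
  [6→7.5]: (44.76+43.49)/2 × 1.5 = 66.1875
  [7.5→13.5]: (43.49+33.51)/2 × 6 = 231.0
  Sum = 431.4675 µg/mL·h
Extrapolated tail: C_last / k_e = 33.51 / 0.053 = 632.264
AUC_0→∞ = 431.4675 + 632.264 = 1063.7315 µg/mL·h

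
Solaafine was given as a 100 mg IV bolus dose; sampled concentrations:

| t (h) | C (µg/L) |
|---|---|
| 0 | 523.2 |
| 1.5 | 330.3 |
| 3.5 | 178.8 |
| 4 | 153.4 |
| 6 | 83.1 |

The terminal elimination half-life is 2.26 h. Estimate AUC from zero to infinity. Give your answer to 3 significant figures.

AUC = 1740 µg/L·h

Trapezoidal AUC_0→6:
  [0→1.5]: (523.2+330.3)/2 × 1.5 = 640.125
  [1.5→3.5]: (330.3+178.8)/2 × 2 = 509.1
  [3.5→4]: (178.8+153.4)/2 × 0.5 = 83.05
  [4→6]: (153.4+83.1)/2 × 2 = 236.5
  Sum = 1468.775 µg/L·h
k_e = ln2 / t½ = 0.693147 / 2.26 = 0.3067 h^-1
Extrapolated tail: C_last / k_e = 83.1 / 0.3067 = 270.949
AUC_0→∞ = 1468.775 + 270.949 = 1739.724 µg/L·h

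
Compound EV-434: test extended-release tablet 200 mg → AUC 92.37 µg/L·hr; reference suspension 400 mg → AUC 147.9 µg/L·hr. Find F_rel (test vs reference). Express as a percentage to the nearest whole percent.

F_rel = (AUC_test/D_test) / (AUC_ref/D_ref)
      = (92.37/200) / (147.9/400)
      = 0.46185 / 0.36975 = 1.2491 = 124.91%

F_rel = 125%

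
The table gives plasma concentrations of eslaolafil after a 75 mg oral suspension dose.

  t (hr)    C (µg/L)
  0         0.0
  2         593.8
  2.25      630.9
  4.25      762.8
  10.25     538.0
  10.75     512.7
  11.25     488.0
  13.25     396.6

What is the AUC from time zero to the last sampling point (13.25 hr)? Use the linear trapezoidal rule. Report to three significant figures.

AUC = 7440 µg/L·hr

Trapezoidal AUC_0→13.25:
  [0→2]: (0.0+593.8)/2 × 2 = 593.8
  [2→2.25]: (593.8+630.9)/2 × 0.25 = 153.0875
  [2.25→4.25]: (630.9+762.8)/2 × 2 = 1393.7
  [4.25→10.25]: (762.8+538.0)/2 × 6 = 3902.4
  [10.25→10.75]: (538.0+512.7)/2 × 0.5 = 262.675
  [10.75→11.25]: (512.7+488.0)/2 × 0.5 = 250.175
  [11.25→13.25]: (488.0+396.6)/2 × 2 = 884.6
  Sum = 7440.4375 µg/L·hr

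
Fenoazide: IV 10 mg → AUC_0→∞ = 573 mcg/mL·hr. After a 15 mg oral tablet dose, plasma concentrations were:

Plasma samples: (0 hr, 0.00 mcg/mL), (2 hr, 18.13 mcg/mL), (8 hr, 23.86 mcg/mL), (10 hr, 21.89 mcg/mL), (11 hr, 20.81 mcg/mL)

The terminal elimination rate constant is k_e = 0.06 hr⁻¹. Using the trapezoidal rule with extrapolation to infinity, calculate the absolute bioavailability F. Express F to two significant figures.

Trapezoidal AUC_0→11 (oral tablet):
  [0→2]: (0.00+18.13)/2 × 2 = 18.13
  [2→8]: (18.13+23.86)/2 × 6 = 125.97
  [8→10]: (23.86+21.89)/2 × 2 = 45.75
  [10→11]: (21.89+20.81)/2 × 1 = 21.35
  Sum = 211.2 mcg/mL·hr
Tail: C_last/k_e = 20.81/0.06 = 346.833
AUC_0→∞ (oral tablet) = 211.2 + 346.833 = 558.033 mcg/mL·hr
F = (AUC_ev/D_ev)/(AUC_iv/D_iv) = (558.033/15)/(573/10) = 37.2022/57.3 = 0.6493

F = 0.65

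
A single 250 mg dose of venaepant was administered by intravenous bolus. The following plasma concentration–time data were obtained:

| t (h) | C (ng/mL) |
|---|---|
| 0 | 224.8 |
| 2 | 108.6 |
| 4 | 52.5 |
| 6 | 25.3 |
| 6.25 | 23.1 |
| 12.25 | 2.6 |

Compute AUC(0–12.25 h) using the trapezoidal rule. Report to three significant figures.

Trapezoidal AUC_0→12.25:
  [0→2]: (224.8+108.6)/2 × 2 = 333.4
  [2→4]: (108.6+52.5)/2 × 2 = 161.1
  [4→6]: (52.5+25.3)/2 × 2 = 77.8
  [6→6.25]: (25.3+23.1)/2 × 0.25 = 6.05
  [6.25→12.25]: (23.1+2.6)/2 × 6 = 77.1
  Sum = 655.45 ng/mL·h

AUC = 655 ng/mL·h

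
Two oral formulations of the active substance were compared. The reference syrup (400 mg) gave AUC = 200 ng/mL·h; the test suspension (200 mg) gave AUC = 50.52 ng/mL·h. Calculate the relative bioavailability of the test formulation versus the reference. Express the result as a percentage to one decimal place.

F_rel = 50.5%

F_rel = (AUC_test/D_test) / (AUC_ref/D_ref)
      = (50.52/200) / (200/400)
      = 0.2526 / 0.5 = 0.5052 = 50.52%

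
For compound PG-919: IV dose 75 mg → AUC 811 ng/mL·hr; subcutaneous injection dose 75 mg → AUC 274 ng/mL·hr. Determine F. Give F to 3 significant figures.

F = (AUC_ev / D_ev) / (AUC_iv / D_iv)
  = (274/75) / (811/75)
  = 3.65333 / 10.8133 = 0.3379

F = 0.338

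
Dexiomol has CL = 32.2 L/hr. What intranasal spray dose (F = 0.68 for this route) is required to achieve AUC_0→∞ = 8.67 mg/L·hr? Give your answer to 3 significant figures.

Dose = 411 mg

Dose = CL × AUC_0→∞ / F
     = 32.2 × 8.67 / 0.68 = 410.55 mg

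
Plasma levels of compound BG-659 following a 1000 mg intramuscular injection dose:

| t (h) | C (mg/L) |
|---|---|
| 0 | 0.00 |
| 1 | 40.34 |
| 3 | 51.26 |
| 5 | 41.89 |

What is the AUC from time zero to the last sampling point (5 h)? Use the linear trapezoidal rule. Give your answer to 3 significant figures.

Trapezoidal AUC_0→5:
  [0→1]: (0.00+40.34)/2 × 1 = 20.17
  [1→3]: (40.34+51.26)/2 × 2 = 91.6
  [3→5]: (51.26+41.89)/2 × 2 = 93.15
  Sum = 204.92 mg/L·h

AUC = 205 mg/L·h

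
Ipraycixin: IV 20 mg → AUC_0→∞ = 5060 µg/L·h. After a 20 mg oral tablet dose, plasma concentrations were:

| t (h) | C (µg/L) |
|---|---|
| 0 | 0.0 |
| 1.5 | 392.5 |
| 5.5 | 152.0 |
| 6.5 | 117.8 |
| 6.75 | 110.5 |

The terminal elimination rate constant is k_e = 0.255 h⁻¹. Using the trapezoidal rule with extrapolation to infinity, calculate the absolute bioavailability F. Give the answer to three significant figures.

Trapezoidal AUC_0→6.75 (oral tablet):
  [0→1.5]: (0.0+392.5)/2 × 1.5 = 294.375
  [1.5→5.5]: (392.5+152.0)/2 × 4 = 1089.0
  [5.5→6.5]: (152.0+117.8)/2 × 1 = 134.9
  [6.5→6.75]: (117.8+110.5)/2 × 0.25 = 28.5375
  Sum = 1546.8125 µg/L·h
Tail: C_last/k_e = 110.5/0.255 = 433.333
AUC_0→∞ (oral tablet) = 1546.8125 + 433.333 = 1980.1455 µg/L·h
F = (AUC_ev/D_ev)/(AUC_iv/D_iv) = (1980.1455/20)/(5060/20) = 99.007275/253 = 0.3913

F = 0.391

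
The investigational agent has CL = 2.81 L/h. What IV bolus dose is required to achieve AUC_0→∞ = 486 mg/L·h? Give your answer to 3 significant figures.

Dose = 1370 mg

Dose_iv = CL × AUC_0→∞
     = 2.81 × 486 = 1365.66 mg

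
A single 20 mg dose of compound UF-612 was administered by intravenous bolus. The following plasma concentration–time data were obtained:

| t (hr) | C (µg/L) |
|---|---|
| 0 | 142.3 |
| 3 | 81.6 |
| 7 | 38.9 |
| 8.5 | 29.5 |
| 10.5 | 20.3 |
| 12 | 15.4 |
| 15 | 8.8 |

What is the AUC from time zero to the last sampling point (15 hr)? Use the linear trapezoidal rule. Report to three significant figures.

Trapezoidal AUC_0→15:
  [0→3]: (142.3+81.6)/2 × 3 = 335.85
  [3→7]: (81.6+38.9)/2 × 4 = 241.0
  [7→8.5]: (38.9+29.5)/2 × 1.5 = 51.3
  [8.5→10.5]: (29.5+20.3)/2 × 2 = 49.8
  [10.5→12]: (20.3+15.4)/2 × 1.5 = 26.775
  [12→15]: (15.4+8.8)/2 × 3 = 36.3
  Sum = 741.025 µg/L·hr

AUC = 741 µg/L·hr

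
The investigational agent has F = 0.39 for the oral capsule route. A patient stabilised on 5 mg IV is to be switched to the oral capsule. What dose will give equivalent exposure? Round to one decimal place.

D_oral = 12.8 mg

For equal systemic exposure: F × D_ev = D_iv
D_ev = D_iv / F = 5 / 0.39 = 12.8205 mg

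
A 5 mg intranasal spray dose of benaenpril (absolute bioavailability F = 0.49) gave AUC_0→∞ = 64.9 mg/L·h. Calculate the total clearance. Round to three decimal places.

CL = F × Dose / AUC_0→∞
   = 0.49 × 5 / 64.9 = 0.0377504 L/h

CL = 0.038 L/h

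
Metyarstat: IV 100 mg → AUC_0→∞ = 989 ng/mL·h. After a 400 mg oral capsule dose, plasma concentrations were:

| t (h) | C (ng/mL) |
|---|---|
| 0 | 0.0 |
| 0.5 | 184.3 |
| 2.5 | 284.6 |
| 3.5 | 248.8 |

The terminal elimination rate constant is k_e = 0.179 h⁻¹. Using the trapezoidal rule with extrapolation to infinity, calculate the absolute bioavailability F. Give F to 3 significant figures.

F = 0.549

Trapezoidal AUC_0→3.5 (oral capsule):
  [0→0.5]: (0.0+184.3)/2 × 0.5 = 46.075
  [0.5→2.5]: (184.3+284.6)/2 × 2 = 468.9
  [2.5→3.5]: (284.6+248.8)/2 × 1 = 266.7
  Sum = 781.675 ng/mL·h
Tail: C_last/k_e = 248.8/0.179 = 1389.944
AUC_0→∞ (oral capsule) = 781.675 + 1389.944 = 2171.619 ng/mL·h
F = (AUC_ev/D_ev)/(AUC_iv/D_iv) = (2171.619/400)/(989/100) = 5.4290475/9.89 = 0.5489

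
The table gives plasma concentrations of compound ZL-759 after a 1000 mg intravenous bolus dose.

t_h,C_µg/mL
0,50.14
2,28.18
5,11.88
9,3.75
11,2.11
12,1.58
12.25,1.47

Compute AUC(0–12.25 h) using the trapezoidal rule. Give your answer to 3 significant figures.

AUC = 178 µg/mL·h

Trapezoidal AUC_0→12.25:
  [0→2]: (50.14+28.18)/2 × 2 = 78.32
  [2→5]: (28.18+11.88)/2 × 3 = 60.09
  [5→9]: (11.88+3.75)/2 × 4 = 31.26
  [9→11]: (3.75+2.11)/2 × 2 = 5.86
  [11→12]: (2.11+1.58)/2 × 1 = 1.845
  [12→12.25]: (1.58+1.47)/2 × 0.25 = 0.38125
  Sum = 177.75625 µg/mL·h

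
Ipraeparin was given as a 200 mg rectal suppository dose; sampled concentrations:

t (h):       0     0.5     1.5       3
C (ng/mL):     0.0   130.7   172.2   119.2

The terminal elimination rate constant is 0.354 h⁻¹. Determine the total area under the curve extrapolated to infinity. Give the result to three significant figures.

Trapezoidal AUC_0→3:
  [0→0.5]: (0.0+130.7)/2 × 0.5 = 32.675
  [0.5→1.5]: (130.7+172.2)/2 × 1 = 151.45
  [1.5→3]: (172.2+119.2)/2 × 1.5 = 218.55
  Sum = 402.675 ng/mL·h
Extrapolated tail: C_last / k_e = 119.2 / 0.354 = 336.723
AUC_0→∞ = 402.675 + 336.723 = 739.398 ng/mL·h

AUC = 739 ng/mL·h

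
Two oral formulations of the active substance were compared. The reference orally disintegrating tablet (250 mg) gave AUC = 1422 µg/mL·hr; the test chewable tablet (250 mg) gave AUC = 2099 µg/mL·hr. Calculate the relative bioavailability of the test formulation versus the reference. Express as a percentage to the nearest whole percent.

F_rel = 148%

F_rel = (AUC_test/D_test) / (AUC_ref/D_ref)
      = (2099/250) / (1422/250)
      = 8.396 / 5.688 = 1.4761 = 147.61%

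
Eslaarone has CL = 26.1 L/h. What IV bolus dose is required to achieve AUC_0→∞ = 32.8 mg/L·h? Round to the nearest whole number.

Dose = 856 mg

Dose_iv = CL × AUC_0→∞
     = 26.1 × 32.8 = 856.08 mg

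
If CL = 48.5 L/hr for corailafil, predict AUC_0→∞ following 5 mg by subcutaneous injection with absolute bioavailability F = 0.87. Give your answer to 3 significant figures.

AUC_0→∞ = F × Dose / CL
        = 0.87 × 5 / 48.5 = 0.0896907 mg/L·hr

AUC = 0.0897 mg/L·hr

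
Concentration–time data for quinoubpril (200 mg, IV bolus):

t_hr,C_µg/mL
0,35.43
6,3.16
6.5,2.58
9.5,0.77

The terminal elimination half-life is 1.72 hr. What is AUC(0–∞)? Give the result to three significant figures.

Trapezoidal AUC_0→9.5:
  [0→6]: (35.43+3.16)/2 × 6 = 115.77
  [6→6.5]: (3.16+2.58)/2 × 0.5 = 1.435
  [6.5→9.5]: (2.58+0.77)/2 × 3 = 5.025
  Sum = 122.23 µg/mL·hr
k_e = ln2 / t½ = 0.693147 / 1.72 = 0.4030 hr^-1
Extrapolated tail: C_last / k_e = 0.77 / 0.403 = 1.911
AUC_0→∞ = 122.23 + 1.911 = 124.141 µg/mL·hr

AUC = 124 µg/mL·hr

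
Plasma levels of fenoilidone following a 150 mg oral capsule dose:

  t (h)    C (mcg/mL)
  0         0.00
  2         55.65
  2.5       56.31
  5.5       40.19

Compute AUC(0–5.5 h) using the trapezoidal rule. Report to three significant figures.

Trapezoidal AUC_0→5.5:
  [0→2]: (0.00+55.65)/2 × 2 = 55.65
  [2→2.5]: (55.65+56.31)/2 × 0.5 = 27.99
  [2.5→5.5]: (56.31+40.19)/2 × 3 = 144.75
  Sum = 228.39 mcg/mL·h

AUC = 228 mcg/mL·h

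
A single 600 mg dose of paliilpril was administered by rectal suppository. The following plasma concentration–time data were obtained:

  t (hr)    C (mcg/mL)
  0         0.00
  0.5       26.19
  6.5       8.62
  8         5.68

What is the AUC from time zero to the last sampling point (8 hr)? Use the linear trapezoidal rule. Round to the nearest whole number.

Trapezoidal AUC_0→8:
  [0→0.5]: (0.00+26.19)/2 × 0.5 = 6.5475
  [0.5→6.5]: (26.19+8.62)/2 × 6 = 104.43
  [6.5→8]: (8.62+5.68)/2 × 1.5 = 10.725
  Sum = 121.7025 mcg/mL·hr

AUC = 122 mcg/mL·hr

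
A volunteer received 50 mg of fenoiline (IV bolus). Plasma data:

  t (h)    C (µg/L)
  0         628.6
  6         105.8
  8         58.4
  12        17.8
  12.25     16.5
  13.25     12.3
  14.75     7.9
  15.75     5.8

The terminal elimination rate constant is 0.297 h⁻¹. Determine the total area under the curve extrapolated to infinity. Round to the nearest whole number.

AUC = 2580 µg/L·h

Trapezoidal AUC_0→15.75:
  [0→6]: (628.6+105.8)/2 × 6 = 2203.2
  [6→8]: (105.8+58.4)/2 × 2 = 164.2
  [8→12]: (58.4+17.8)/2 × 4 = 152.4
  [12→12.25]: (17.8+16.5)/2 × 0.25 = 4.2875
  [12.25→13.25]: (16.5+12.3)/2 × 1 = 14.4
  [13.25→14.75]: (12.3+7.9)/2 × 1.5 = 15.15
  [14.75→15.75]: (7.9+5.8)/2 × 1 = 6.85
  Sum = 2560.4875 µg/L·h
Extrapolated tail: C_last / k_e = 5.8 / 0.297 = 19.529
AUC_0→∞ = 2560.4875 + 19.529 = 2580.0165 µg/L·h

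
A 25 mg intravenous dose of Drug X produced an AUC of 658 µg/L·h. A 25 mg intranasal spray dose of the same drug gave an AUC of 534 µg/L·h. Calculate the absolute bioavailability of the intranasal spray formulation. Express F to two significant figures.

F = 0.81

F = (AUC_ev / D_ev) / (AUC_iv / D_iv)
  = (534/25) / (658/25)
  = 21.36 / 26.32 = 0.8116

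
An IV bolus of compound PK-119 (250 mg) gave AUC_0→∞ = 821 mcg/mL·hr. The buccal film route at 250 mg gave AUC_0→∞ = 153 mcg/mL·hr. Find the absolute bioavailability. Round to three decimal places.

F = (AUC_ev / D_ev) / (AUC_iv / D_iv)
  = (153/250) / (821/250)
  = 0.612 / 3.284 = 0.1864

F = 0.186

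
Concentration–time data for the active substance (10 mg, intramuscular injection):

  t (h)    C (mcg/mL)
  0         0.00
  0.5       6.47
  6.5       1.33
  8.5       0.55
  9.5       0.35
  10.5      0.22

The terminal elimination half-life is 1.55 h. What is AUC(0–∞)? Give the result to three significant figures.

AUC = 28.1 mcg/mL·h

Trapezoidal AUC_0→10.5:
  [0→0.5]: (0.00+6.47)/2 × 0.5 = 1.6175
  [0.5→6.5]: (6.47+1.33)/2 × 6 = 23.4
  [6.5→8.5]: (1.33+0.55)/2 × 2 = 1.88
  [8.5→9.5]: (0.55+0.35)/2 × 1 = 0.45
  [9.5→10.5]: (0.35+0.22)/2 × 1 = 0.285
  Sum = 27.6325 mcg/mL·h
k_e = ln2 / t½ = 0.693147 / 1.55 = 0.4472 h^-1
Extrapolated tail: C_last / k_e = 0.22 / 0.4472 = 0.492
AUC_0→∞ = 27.6325 + 0.492 = 28.1245 mcg/mL·h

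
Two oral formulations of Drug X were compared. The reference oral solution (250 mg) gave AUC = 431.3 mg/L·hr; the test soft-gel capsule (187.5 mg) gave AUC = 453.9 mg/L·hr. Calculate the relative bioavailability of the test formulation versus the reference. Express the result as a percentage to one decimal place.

F_rel = (AUC_test/D_test) / (AUC_ref/D_ref)
      = (453.9/187.5) / (431.3/250)
      = 2.4208 / 1.7252 = 1.4032 = 140.32%

F_rel = 140.3%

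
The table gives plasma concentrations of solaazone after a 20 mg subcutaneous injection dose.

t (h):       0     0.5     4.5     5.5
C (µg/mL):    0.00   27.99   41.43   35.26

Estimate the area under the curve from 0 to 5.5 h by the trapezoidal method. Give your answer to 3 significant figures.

AUC = 184 µg/mL·h

Trapezoidal AUC_0→5.5:
  [0→0.5]: (0.00+27.99)/2 × 0.5 = 6.9975
  [0.5→4.5]: (27.99+41.43)/2 × 4 = 138.84
  [4.5→5.5]: (41.43+35.26)/2 × 1 = 38.345
  Sum = 184.1825 µg/mL·h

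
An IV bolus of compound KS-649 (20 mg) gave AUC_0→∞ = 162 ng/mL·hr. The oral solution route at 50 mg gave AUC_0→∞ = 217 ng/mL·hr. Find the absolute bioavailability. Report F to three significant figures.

F = 0.536

F = (AUC_ev / D_ev) / (AUC_iv / D_iv)
  = (217/50) / (162/20)
  = 4.34 / 8.1 = 0.5358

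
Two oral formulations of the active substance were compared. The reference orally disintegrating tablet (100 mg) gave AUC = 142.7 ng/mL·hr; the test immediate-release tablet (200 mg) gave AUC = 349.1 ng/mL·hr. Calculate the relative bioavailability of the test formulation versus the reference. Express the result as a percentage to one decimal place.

F_rel = 122.3%

F_rel = (AUC_test/D_test) / (AUC_ref/D_ref)
      = (349.1/200) / (142.7/100)
      = 1.7455 / 1.427 = 1.2232 = 122.32%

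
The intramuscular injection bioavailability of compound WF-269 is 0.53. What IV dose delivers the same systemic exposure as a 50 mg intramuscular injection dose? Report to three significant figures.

Systemic exposure from an extravascular dose = F × D_ev, so the equivalent IV dose is F × D_ev.
D_iv = F × D_ev = 0.53 × 50 = 26.5 mg

D_iv = 26.5 mg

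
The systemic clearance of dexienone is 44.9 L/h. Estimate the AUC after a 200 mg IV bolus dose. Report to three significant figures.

AUC = 4.45 mg/L·h

AUC_0→∞ = Dose_iv / CL
        = 200 / 44.9 = 4.45434 mg/L·h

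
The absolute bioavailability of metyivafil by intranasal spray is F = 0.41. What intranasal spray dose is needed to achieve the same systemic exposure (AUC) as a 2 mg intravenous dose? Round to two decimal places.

For equal systemic exposure: F × D_ev = D_iv
D_ev = D_iv / F = 2 / 0.41 = 4.87805 mg

D_intranasal = 4.88 mg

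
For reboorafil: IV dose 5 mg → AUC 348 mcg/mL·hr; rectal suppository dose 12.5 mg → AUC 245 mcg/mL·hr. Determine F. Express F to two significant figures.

F = (AUC_ev / D_ev) / (AUC_iv / D_iv)
  = (245/12.5) / (348/5)
  = 19.6 / 69.6 = 0.2816

F = 0.28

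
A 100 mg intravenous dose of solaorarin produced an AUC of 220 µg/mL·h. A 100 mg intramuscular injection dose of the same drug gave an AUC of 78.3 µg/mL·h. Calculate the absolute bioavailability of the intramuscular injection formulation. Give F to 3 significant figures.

F = 0.356

F = (AUC_ev / D_ev) / (AUC_iv / D_iv)
  = (78.3/100) / (220/100)
  = 0.783 / 2.2 = 0.3559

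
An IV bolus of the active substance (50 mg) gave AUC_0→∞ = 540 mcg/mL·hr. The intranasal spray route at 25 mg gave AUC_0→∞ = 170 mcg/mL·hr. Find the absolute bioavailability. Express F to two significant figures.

F = 0.63

F = (AUC_ev / D_ev) / (AUC_iv / D_iv)
  = (170/25) / (540/50)
  = 6.8 / 10.8 = 0.6296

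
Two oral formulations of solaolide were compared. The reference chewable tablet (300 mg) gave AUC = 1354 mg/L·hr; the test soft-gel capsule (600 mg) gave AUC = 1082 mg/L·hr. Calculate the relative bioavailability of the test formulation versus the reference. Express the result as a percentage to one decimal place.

F_rel = (AUC_test/D_test) / (AUC_ref/D_ref)
      = (1082/600) / (1354/300)
      = 1.80333 / 4.51333 = 0.3996 = 39.96%

F_rel = 40.0%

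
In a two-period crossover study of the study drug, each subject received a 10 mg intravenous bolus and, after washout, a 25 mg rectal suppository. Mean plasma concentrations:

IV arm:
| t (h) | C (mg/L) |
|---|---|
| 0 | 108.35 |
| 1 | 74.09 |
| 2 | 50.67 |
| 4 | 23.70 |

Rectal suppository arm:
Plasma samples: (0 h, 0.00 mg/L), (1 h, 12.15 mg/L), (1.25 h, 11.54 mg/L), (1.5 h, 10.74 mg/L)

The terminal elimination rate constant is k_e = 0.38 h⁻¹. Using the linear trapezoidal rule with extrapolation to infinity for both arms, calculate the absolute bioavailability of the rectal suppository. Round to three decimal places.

Trapezoidal AUC_0→4 (IV):
  [0→1]: (108.35+74.09)/2 × 1 = 91.22
  [1→2]: (74.09+50.67)/2 × 1 = 62.38
  [2→4]: (50.67+23.70)/2 × 2 = 74.37
  Sum = 227.97 mg/L·h
IV tail: 23.70/0.38 = 62.368; AUC_iv,0→∞ = 227.97 + 62.368 = 290.338 mg/L·h
Trapezoidal AUC_0→1.5 (rectal suppository):
  [0→1]: (0.00+12.15)/2 × 1 = 6.075
  [1→1.25]: (12.15+11.54)/2 × 0.25 = 2.96125
  [1.25→1.5]: (11.54+10.74)/2 × 0.25 = 2.785
  Sum = 11.82125 mg/L·h
rectal suppository tail: 10.74/0.38 = 28.263; AUC_ev,0→∞ = 11.82125 + 28.263 = 40.08425 mg/L·h
F = (AUC_ev/D_ev)/(AUC_iv/D_iv) = (40.08425/25)/(290.338/10) = 1.60337/29.0338 = 0.0552

F = 0.055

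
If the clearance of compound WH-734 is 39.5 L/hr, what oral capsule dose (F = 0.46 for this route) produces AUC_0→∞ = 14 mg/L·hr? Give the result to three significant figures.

Dose = 1200 mg

Dose = CL × AUC_0→∞ / F
     = 39.5 × 14 / 0.46 = 1202.17 mg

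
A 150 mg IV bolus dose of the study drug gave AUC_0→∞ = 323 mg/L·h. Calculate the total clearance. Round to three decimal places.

CL = 0.464 L/h

CL = Dose_iv / AUC_0→∞
   = 150 / 323 = 0.464396 L/h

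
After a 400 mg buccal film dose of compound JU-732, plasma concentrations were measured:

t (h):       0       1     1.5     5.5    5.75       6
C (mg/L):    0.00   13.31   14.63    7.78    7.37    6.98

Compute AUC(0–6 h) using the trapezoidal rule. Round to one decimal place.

AUC = 62.1 mg/L·h

Trapezoidal AUC_0→6:
  [0→1]: (0.00+13.31)/2 × 1 = 6.655
  [1→1.5]: (13.31+14.63)/2 × 0.5 = 6.985
  [1.5→5.5]: (14.63+7.78)/2 × 4 = 44.82
  [5.5→5.75]: (7.78+7.37)/2 × 0.25 = 1.89375
  [5.75→6]: (7.37+6.98)/2 × 0.25 = 1.79375
  Sum = 62.1475 mg/L·h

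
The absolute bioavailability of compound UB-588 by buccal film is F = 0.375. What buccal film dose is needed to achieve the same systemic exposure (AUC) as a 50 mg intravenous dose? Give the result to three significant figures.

For equal systemic exposure: F × D_ev = D_iv
D_ev = D_iv / F = 50 / 0.375 = 133.333 mg

D_buccal = 133 mg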